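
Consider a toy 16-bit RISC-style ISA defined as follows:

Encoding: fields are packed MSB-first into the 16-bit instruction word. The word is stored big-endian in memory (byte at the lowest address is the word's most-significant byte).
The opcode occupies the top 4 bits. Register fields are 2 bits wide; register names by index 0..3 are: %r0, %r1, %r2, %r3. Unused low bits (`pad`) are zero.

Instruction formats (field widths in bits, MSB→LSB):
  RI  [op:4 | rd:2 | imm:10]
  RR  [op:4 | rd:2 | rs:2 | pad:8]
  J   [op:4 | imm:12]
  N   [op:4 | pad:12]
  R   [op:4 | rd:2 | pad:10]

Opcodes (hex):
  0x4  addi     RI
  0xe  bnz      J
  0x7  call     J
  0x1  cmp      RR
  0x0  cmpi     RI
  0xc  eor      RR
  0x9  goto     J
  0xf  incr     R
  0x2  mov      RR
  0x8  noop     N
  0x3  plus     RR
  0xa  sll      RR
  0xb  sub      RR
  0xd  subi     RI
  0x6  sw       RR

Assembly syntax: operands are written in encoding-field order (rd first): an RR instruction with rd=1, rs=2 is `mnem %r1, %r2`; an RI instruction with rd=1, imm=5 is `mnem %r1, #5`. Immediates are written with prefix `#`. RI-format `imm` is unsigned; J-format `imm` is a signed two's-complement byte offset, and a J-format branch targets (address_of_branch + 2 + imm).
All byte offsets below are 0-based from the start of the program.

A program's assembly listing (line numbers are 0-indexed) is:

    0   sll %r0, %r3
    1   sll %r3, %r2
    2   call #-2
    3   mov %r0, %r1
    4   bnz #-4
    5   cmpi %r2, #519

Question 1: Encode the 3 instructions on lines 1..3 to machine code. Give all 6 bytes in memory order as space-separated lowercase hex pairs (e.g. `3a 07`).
ae 00 7f fe 21 00

line 1 (sll): pack op=0xa:4|rd=3:2|rs=2:2|pad=0:8 = 0xae00; big→ ae 00
line 2 (call): pack op=0x7:4|imm=-2:12 = 0x7ffe; big→ 7f fe
line 3 (mov): pack op=0x2:4|rd=0:2|rs=1:2|pad=0:8 = 0x2100; big→ 21 00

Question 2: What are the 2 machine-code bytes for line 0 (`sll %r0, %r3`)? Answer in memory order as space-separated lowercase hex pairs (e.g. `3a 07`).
0. sll fields op=0xa:4|rd=0:2|rs=3:2|pad=0:8 → word a300h → a3 00

a3 00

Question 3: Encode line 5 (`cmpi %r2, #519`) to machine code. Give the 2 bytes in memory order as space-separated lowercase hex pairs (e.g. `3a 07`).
0a 07

L5: cmpi op=0x0:4|rd=2:2|imm=519:10 ⇒ 0x0a07 ⇒ big 0a 07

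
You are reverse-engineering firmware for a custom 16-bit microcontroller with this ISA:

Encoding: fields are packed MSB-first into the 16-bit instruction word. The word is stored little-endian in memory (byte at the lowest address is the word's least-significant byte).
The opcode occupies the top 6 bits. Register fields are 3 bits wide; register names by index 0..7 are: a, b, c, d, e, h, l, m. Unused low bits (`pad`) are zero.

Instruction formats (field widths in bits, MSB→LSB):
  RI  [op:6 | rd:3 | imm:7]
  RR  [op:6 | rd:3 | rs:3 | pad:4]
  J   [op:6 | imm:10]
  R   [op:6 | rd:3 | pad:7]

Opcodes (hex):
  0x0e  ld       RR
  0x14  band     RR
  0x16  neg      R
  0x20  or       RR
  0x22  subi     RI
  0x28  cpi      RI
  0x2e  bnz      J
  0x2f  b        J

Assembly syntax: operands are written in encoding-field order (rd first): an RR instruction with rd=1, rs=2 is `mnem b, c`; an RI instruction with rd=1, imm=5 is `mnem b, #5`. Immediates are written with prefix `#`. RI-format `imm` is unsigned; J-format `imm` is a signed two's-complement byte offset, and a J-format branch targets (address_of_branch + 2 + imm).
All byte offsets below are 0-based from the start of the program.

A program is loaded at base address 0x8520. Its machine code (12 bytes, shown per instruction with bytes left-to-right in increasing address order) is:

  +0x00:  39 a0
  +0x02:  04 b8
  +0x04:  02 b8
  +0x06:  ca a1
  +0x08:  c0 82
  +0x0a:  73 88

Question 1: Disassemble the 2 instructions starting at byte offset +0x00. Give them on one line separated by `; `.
off 0x00: read 39 a0 as little → 0xa039
  opcode bits[15:10]=0x28: cpi/RI
  [9:7] rd=0 = a
  [6:0] imm=57 = #57
off 0x02: read 04 b8 as little → 0xb804
  opcode bits[15:10]=0x2e: bnz/J
  [9:0] imm=4 = #4

cpi a, #57; bnz #4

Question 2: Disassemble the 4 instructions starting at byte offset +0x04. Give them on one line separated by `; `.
bnz #2; cpi d, #74; or h, e; subi a, #115

@+04  little-endian(02 b8) = 0xb802
  opcode bits[15:10]=0x2e: bnz/J
  imm@[9:0]=0x2 ⇒ #2
@+06  little-endian(ca a1) = 0xa1ca
  opcode bits[15:10]=0x28: cpi/RI
  rd@[9:7]=0x3 ⇒ d
  imm@[6:0]=0x4a ⇒ #74
@+08  little-endian(c0 82) = 0x82c0
  opcode bits[15:10]=0x20: or/RR
  rd@[9:7]=0x5 ⇒ h
  rs@[6:4]=0x4 ⇒ e
@+0a  little-endian(73 88) = 0x8873
  opcode bits[15:10]=0x22: subi/RI
  rd@[9:7]=0x0 ⇒ a
  imm@[6:0]=0x73 ⇒ #115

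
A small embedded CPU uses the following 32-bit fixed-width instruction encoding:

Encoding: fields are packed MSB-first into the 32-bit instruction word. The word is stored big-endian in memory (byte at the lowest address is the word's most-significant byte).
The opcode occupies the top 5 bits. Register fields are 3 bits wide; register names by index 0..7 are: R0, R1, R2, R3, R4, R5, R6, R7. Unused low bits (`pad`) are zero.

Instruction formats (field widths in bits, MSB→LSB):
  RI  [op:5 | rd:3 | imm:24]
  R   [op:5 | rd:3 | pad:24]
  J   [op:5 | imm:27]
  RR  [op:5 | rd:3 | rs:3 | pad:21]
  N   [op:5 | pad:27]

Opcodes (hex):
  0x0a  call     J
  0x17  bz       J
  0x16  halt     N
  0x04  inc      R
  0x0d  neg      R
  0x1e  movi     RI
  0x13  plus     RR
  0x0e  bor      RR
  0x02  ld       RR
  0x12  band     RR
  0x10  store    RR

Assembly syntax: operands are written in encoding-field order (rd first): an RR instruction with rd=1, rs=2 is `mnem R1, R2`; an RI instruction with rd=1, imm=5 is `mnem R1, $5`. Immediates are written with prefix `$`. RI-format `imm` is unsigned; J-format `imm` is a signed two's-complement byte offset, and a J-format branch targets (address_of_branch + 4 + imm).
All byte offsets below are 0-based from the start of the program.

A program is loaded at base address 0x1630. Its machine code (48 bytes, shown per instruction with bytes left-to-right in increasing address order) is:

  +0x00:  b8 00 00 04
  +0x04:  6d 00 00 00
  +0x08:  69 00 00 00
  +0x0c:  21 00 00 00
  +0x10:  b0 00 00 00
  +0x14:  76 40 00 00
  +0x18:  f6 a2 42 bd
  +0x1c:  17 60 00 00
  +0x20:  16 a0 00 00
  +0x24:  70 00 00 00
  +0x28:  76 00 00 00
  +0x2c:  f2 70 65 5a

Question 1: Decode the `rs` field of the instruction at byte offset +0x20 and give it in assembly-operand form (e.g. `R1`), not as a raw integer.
R5

+0x20: 16 a0 00 00 ⇒ word 0x16a00000 (big)
  op=0x16a00000>>27=0x2 ⇒ ld (RR)
  rd@[26:24]=0x6 ⇒ R6
  rs@[23:21]=0x5 ⇒ R5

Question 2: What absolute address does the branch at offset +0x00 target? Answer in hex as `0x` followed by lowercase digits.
0x1638

@+00  big-endian(b8 00 00 04) = 0xb8000004
  top 5b → 0x17 → bz [J]
  [26:0] imm=4 = $4
  target = base 0x1630 + off 0x00 + 4 + imm 4 = 0x1638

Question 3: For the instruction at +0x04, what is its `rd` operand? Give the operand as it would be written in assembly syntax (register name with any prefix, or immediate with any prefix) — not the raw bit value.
R5

[04] 6d 00 00 00 → 0x6d000000
  op=0x6d000000>>27=0xd ⇒ neg (R)
  [26:24] rd=5 = R5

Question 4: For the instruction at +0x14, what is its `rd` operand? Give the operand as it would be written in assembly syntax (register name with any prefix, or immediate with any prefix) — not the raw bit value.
@+14  big-endian(76 40 00 00) = 0x76400000
  top 5b → 0xe → bor [RR]
  rd@[26:24]=0x6 ⇒ R6
  rs@[23:21]=0x2 ⇒ R2

R6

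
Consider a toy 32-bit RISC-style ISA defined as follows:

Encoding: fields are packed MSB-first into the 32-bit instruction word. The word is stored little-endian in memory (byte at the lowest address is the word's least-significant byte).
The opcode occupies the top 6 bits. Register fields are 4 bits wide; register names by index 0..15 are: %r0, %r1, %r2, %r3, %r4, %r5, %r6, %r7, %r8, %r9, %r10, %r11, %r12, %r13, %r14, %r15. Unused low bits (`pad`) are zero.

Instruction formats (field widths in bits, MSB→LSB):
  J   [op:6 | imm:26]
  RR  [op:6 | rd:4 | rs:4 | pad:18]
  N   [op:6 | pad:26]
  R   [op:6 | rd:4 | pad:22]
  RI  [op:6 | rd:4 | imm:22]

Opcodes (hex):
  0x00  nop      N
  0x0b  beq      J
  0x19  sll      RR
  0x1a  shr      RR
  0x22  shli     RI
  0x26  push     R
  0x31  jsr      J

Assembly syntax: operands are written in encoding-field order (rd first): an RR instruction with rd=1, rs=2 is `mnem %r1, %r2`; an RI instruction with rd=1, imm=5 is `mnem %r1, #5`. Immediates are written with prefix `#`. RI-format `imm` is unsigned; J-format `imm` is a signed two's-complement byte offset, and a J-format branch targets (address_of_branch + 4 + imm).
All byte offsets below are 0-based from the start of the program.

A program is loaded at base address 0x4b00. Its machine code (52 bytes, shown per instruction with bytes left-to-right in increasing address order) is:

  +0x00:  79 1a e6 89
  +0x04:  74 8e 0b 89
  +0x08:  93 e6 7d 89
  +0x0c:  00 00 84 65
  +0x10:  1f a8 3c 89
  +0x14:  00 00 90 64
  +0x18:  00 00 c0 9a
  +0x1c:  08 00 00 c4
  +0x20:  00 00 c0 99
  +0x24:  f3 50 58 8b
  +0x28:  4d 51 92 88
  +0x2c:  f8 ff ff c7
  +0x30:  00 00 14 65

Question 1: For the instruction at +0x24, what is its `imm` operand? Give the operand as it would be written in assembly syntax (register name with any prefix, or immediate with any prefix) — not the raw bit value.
[24] f3 50 58 8b → 0x8b5850f3
  op=0x8b5850f3>>26=0x22 ⇒ shli (RI)
  rd@[25:22]=0xd ⇒ %r13
  imm@[21:0]=0x1850f3 ⇒ #1593587

#1593587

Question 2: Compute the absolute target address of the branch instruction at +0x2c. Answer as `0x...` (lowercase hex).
+0x2c: f8 ff ff c7 ⇒ word 0xc7fffff8 (little)
  opcode bits[31:26]=0x31: jsr/J
  [25:0] imm=67108856 (s26→-8) = #-8
  target = base 0x4b00 + off 0x2c + 4 + imm -8 = 0x4b28

0x4b28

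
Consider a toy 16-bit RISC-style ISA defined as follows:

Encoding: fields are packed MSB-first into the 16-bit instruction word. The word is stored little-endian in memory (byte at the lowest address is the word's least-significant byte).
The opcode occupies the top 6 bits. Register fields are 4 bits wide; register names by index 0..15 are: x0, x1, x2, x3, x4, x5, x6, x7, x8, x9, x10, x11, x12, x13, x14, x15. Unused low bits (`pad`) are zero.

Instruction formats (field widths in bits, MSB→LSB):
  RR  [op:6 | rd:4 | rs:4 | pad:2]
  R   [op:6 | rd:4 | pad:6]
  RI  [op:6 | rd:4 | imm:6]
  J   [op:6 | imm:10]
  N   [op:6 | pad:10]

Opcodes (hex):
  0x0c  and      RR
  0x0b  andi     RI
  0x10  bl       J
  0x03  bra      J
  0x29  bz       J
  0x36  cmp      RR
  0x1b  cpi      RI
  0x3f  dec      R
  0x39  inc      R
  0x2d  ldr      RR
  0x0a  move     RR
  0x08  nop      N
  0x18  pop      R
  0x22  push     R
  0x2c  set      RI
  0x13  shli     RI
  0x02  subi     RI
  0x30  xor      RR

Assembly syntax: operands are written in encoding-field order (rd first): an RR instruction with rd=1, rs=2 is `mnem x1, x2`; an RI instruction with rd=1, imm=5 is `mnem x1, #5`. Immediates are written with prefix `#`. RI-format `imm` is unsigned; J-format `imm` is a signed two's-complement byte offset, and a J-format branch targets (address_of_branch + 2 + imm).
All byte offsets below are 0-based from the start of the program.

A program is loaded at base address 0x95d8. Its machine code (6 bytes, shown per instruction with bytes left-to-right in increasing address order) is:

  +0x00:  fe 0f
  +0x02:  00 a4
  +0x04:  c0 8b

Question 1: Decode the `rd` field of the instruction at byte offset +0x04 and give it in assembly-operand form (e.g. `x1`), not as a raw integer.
off 0x04: read c0 8b as little → 0x8bc0
  top 6b → 0x22 → push [R]
  rd: (w>>6)&0xf=0xf → x15

x15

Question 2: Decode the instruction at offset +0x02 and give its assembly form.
bz #0

+0x02: 00 a4 ⇒ word 0xa400 (little)
  op=0xa400>>10=0x29 ⇒ bz (J)
  [9:0] imm=0 = #0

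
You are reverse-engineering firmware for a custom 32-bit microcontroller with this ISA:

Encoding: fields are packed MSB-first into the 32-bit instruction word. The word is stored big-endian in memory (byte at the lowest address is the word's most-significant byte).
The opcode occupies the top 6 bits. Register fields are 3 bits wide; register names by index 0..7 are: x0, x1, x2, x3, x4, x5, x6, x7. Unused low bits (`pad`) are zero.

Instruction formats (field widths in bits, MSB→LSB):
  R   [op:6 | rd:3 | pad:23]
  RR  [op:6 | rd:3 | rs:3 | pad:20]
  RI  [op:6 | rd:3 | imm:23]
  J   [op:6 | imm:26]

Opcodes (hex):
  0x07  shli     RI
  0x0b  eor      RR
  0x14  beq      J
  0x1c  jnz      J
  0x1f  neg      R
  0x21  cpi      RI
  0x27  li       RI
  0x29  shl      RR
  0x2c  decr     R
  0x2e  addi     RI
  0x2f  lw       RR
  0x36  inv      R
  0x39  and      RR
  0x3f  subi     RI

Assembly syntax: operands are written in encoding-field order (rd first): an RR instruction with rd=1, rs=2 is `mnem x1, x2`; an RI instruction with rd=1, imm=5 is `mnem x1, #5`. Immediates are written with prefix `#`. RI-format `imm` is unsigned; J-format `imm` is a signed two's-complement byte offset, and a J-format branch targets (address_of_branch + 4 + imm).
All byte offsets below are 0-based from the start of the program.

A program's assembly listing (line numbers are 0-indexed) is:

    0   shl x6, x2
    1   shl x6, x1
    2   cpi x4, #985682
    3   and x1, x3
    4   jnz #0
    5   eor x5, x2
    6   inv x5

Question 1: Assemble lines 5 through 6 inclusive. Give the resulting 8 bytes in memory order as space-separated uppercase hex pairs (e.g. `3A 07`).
2E A0 00 00 DA 80 00 00

5. eor fields op=0xb:6|rd=5:3|rs=2:3|pad=0:20 → word 2ea00000h → 2e a0 00 00
6. inv fields op=0x36:6|rd=5:3|pad=0:23 → word da800000h → da 80 00 00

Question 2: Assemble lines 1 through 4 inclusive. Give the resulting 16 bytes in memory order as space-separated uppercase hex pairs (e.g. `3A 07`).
A7 10 00 00 86 0F 0A 52 E4 B0 00 00 70 00 00 00

line 1 (shl): pack op=0x29:6|rd=6:3|rs=1:3|pad=0:20 = 0xa7100000; big→ a7 10 00 00
line 2 (cpi): pack op=0x21:6|rd=4:3|imm=985682:23 = 0x860f0a52; big→ 86 0f 0a 52
line 3 (and): pack op=0x39:6|rd=1:3|rs=3:3|pad=0:20 = 0xe4b00000; big→ e4 b0 00 00
line 4 (jnz): pack op=0x1c:6|imm=0:26 = 0x70000000; big→ 70 00 00 00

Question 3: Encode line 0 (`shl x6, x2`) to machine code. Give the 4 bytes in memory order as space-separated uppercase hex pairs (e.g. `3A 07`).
A7 20 00 00

line 0 (shl): pack op=0x29:6|rd=6:3|rs=2:3|pad=0:20 = 0xa7200000; big→ a7 20 00 00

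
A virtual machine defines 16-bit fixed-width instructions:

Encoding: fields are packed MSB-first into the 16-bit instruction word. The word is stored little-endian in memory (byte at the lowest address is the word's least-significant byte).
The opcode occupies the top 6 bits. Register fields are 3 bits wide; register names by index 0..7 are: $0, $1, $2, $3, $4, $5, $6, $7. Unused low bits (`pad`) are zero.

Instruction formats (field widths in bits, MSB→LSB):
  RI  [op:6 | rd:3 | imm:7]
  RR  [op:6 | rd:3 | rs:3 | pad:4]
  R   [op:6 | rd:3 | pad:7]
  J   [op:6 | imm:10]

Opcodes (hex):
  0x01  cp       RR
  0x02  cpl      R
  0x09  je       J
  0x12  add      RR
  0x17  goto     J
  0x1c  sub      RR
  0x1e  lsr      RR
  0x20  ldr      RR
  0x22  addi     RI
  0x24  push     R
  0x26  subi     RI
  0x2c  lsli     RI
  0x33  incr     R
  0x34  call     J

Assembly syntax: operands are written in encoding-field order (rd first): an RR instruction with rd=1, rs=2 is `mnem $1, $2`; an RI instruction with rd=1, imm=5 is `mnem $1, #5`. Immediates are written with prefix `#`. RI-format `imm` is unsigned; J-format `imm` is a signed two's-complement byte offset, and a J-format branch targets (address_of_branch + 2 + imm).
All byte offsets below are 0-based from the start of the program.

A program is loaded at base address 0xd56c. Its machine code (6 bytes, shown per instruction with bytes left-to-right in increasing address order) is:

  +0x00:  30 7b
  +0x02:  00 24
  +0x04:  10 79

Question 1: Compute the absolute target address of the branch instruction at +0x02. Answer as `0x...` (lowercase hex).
+0x02: 00 24 ⇒ word 0x2400 (little)
  top 6b → 0x9 → je [J]
  [9:0] imm=0 = #0
  target = base 0xd56c + off 0x02 + 2 + imm 0 = 0xd570

0xd570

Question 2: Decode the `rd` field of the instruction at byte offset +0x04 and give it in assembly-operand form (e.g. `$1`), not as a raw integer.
$2

[04] 10 79 → 0x7910
  opcode bits[15:10]=0x1e: lsr/RR
  rd: (w>>7)&0x7=0x2 → $2
  rs: (w>>4)&0x7=0x1 → $1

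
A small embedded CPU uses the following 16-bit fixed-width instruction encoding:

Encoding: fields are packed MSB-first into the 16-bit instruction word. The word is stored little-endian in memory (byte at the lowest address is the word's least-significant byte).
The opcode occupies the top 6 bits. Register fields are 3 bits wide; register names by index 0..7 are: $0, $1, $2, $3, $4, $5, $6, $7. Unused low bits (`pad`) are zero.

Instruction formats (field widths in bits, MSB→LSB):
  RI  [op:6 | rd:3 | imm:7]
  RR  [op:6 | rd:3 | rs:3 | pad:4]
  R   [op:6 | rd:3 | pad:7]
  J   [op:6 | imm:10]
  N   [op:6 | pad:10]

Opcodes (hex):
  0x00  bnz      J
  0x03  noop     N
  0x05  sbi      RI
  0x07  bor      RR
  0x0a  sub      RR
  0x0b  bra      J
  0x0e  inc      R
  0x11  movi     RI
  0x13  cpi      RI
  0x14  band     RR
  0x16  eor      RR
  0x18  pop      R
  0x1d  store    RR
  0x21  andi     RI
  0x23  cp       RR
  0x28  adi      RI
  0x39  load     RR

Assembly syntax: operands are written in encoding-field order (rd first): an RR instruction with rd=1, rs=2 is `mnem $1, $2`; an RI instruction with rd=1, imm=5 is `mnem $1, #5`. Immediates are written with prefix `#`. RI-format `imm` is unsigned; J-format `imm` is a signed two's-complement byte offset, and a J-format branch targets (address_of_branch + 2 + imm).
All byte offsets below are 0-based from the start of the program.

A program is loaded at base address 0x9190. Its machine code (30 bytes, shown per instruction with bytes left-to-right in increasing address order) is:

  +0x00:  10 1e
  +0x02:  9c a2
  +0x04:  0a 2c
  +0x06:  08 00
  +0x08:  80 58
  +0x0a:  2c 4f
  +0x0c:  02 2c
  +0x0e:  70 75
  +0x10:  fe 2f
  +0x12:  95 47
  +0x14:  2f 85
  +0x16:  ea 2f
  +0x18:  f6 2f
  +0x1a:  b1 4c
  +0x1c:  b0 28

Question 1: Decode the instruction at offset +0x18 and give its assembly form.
[18] f6 2f → 0x2ff6
  opcode bits[15:10]=0xb: bra/J
  imm: (w>>0)&0x3ff=0x3f6 (s10→-10) → #-10

bra #-10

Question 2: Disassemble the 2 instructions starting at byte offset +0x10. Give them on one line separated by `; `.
bra #-2; movi $7, #21

[10] fe 2f → 0x2ffe
  opcode bits[15:10]=0xb: bra/J
  [9:0] imm=1022 (s10→-2) = #-2
[12] 95 47 → 0x4795
  opcode bits[15:10]=0x11: movi/RI
  [9:7] rd=7 = $7
  [6:0] imm=21 = #21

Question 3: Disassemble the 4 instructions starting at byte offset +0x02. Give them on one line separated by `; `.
adi $5, #28; bra #10; bnz #8; eor $1, $0

@+02  little-endian(9c a2) = 0xa29c
  top 6b → 0x28 → adi [RI]
  rd@[9:7]=0x5 ⇒ $5
  imm@[6:0]=0x1c ⇒ #28
@+04  little-endian(0a 2c) = 0x2c0a
  top 6b → 0xb → bra [J]
  imm@[9:0]=0xa ⇒ #10
@+06  little-endian(08 00) = 0x0008
  top 6b → 0x0 → bnz [J]
  imm@[9:0]=0x8 ⇒ #8
@+08  little-endian(80 58) = 0x5880
  top 6b → 0x16 → eor [RR]
  rd@[9:7]=0x1 ⇒ $1
  rs@[6:4]=0x0 ⇒ $0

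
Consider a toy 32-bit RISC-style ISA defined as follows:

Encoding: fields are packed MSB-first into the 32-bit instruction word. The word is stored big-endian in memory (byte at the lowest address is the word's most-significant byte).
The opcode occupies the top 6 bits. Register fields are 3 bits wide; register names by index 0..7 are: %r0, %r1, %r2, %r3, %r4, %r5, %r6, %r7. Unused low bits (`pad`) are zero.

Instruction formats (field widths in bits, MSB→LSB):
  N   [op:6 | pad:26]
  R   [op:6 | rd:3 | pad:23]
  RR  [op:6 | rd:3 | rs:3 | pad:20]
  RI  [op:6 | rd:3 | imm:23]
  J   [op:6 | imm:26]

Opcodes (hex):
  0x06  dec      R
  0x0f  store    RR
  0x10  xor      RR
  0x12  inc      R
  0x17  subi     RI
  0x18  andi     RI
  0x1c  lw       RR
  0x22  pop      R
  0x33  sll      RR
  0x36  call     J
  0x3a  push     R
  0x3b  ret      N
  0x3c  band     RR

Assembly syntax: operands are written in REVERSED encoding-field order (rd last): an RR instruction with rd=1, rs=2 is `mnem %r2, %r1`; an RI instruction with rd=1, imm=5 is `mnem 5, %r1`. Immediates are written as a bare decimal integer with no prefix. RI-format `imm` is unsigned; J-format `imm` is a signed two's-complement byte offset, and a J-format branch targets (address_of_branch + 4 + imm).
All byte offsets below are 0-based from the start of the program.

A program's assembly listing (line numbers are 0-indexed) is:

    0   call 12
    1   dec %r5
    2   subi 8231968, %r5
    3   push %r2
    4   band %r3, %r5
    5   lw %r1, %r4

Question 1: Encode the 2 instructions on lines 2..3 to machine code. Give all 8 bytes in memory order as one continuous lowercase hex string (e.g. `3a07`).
line 2 (subi): pack op=0x17:6|rd=5:3|imm=8231968:23 = 0x5efd9c20; big→ 5e fd 9c 20
line 3 (push): pack op=0x3a:6|rd=2:3|pad=0:23 = 0xe9000000; big→ e9 00 00 00

5efd9c20e9000000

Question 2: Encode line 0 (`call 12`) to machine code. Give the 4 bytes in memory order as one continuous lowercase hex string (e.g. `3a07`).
d800000c

0. call fields op=0x36:6|imm=12:26 → word d800000ch → d8 00 00 0c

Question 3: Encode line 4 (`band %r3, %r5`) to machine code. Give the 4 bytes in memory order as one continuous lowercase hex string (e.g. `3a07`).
4. band fields op=0x3c:6|rd=5:3|rs=3:3|pad=0:20 → word f2b00000h → f2 b0 00 00

f2b00000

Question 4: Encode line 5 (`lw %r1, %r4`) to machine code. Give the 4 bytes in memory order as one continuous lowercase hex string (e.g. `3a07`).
72100000

L5: lw op=0x1c:6|rd=4:3|rs=1:3|pad=0:20 ⇒ 0x72100000 ⇒ big 72 10 00 00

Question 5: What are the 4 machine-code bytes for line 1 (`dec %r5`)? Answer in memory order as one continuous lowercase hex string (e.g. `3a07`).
line 1 (dec): pack op=0x6:6|rd=5:3|pad=0:23 = 0x1a800000; big→ 1a 80 00 00

1a800000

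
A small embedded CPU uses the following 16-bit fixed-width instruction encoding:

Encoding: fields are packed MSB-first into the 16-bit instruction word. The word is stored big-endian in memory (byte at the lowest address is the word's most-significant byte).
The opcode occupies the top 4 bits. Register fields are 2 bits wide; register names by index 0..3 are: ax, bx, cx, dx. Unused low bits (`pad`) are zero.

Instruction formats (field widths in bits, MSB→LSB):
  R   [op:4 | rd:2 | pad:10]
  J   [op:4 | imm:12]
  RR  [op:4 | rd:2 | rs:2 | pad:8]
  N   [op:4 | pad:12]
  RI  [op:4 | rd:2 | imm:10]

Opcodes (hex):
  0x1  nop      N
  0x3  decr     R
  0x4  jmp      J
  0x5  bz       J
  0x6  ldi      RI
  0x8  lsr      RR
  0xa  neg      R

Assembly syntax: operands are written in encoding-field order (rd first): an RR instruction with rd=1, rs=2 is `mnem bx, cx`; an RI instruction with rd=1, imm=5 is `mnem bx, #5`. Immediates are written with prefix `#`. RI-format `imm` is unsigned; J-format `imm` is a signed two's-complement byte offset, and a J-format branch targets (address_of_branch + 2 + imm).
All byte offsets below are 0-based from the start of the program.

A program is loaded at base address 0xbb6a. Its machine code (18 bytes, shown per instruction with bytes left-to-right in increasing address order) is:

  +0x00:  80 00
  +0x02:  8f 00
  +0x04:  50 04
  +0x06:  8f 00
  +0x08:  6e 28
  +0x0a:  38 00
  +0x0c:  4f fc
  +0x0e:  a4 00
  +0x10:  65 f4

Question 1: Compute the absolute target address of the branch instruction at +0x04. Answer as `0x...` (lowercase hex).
0xbb74

+0x04: 50 04 ⇒ word 0x5004 (big)
  op=0x5004>>12=0x5 ⇒ bz (J)
  imm: (w>>0)&0xfff=0x4 → #4
  target = base 0xbb6a + off 0x04 + 2 + imm 4 = 0xbb74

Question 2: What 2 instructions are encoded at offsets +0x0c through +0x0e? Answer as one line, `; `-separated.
@+0c  big-endian(4f fc) = 0x4ffc
  top 4b → 0x4 → jmp [J]
  imm: (w>>0)&0xfff=0xffc (s12→-4) → #-4
@+0e  big-endian(a4 00) = 0xa400
  top 4b → 0xa → neg [R]
  rd: (w>>10)&0x3=0x1 → bx

jmp #-4; neg bx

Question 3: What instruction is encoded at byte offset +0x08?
ldi dx, #552

off 0x08: read 6e 28 as big → 0x6e28
  top 4b → 0x6 → ldi [RI]
  rd@[11:10]=0x3 ⇒ dx
  imm@[9:0]=0x228 ⇒ #552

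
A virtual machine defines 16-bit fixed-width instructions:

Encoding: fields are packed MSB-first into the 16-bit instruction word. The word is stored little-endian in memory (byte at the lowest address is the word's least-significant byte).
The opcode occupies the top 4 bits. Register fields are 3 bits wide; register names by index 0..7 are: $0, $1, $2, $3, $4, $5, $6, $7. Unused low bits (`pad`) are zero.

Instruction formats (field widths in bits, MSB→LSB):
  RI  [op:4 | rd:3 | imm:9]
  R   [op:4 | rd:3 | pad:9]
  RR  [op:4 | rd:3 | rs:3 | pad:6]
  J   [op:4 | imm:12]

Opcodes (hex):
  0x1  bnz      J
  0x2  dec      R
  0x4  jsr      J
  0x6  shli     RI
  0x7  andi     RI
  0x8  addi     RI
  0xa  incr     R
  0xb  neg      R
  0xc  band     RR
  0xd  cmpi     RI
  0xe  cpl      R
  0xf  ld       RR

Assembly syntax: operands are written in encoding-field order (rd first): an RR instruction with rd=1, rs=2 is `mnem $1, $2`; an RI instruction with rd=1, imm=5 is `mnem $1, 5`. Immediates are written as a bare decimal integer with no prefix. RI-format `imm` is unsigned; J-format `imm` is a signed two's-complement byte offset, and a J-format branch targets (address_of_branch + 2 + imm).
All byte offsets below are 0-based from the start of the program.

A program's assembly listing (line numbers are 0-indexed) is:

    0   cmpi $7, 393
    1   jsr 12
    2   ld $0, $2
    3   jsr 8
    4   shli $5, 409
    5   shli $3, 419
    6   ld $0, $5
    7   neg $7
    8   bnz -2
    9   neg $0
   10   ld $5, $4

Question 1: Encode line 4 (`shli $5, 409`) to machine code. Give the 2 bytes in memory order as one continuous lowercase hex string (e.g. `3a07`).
996b

line 4 (shli): pack op=0x6:4|rd=5:3|imm=409:9 = 0x6b99; little→ 99 6b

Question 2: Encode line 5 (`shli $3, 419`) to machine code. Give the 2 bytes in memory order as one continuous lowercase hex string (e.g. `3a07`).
5. shli fields op=0x6:4|rd=3:3|imm=419:9 → word 67a3h → a3 67

a367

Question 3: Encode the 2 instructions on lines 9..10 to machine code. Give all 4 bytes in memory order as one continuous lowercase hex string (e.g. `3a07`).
L9: neg op=0xb:4|rd=0:3|pad=0:9 ⇒ 0xb000 ⇒ little 00 b0
L10: ld op=0xf:4|rd=5:3|rs=4:3|pad=0:6 ⇒ 0xfb00 ⇒ little 00 fb

00b000fb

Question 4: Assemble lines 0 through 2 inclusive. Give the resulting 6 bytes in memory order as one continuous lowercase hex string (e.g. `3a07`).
89df0c4080f0

L0: cmpi op=0xd:4|rd=7:3|imm=393:9 ⇒ 0xdf89 ⇒ little 89 df
L1: jsr op=0x4:4|imm=12:12 ⇒ 0x400c ⇒ little 0c 40
L2: ld op=0xf:4|rd=0:3|rs=2:3|pad=0:6 ⇒ 0xf080 ⇒ little 80 f0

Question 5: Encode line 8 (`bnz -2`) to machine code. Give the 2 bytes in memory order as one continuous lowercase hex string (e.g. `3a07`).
fe1f

8. bnz fields op=0x1:4|imm=-2:12 → word 1ffeh → fe 1f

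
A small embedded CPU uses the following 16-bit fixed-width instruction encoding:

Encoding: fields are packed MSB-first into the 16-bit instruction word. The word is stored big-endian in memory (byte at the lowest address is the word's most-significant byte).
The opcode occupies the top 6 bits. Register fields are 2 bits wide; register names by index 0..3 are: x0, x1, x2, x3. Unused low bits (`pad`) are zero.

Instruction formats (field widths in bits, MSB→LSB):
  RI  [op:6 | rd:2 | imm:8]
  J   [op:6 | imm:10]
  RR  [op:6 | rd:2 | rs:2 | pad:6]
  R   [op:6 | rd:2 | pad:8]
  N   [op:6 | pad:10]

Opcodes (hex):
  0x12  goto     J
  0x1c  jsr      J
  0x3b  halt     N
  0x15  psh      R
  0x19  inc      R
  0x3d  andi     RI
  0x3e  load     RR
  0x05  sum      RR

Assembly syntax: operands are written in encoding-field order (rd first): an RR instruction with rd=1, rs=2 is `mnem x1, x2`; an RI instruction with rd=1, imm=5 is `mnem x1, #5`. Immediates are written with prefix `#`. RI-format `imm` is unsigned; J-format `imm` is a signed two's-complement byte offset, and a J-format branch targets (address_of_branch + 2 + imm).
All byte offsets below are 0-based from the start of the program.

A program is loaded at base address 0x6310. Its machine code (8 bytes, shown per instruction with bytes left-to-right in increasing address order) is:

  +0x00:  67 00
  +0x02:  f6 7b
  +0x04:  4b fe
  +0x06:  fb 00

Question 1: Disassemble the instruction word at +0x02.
@+02  big-endian(f6 7b) = 0xf67b
  top 6b → 0x3d → andi [RI]
  rd@[9:8]=0x2 ⇒ x2
  imm@[7:0]=0x7b ⇒ #123

andi x2, #123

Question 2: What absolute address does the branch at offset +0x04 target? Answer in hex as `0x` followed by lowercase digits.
0x6314

+0x04: 4b fe ⇒ word 0x4bfe (big)
  opcode bits[15:10]=0x12: goto/J
  [9:0] imm=1022 (s10→-2) = #-2
  target = base 0x6310 + off 0x04 + 2 + imm -2 = 0x6314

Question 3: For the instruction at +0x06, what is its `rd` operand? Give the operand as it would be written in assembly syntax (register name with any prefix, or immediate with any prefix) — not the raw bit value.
@+06  big-endian(fb 00) = 0xfb00
  top 6b → 0x3e → load [RR]
  rd@[9:8]=0x3 ⇒ x3
  rs@[7:6]=0x0 ⇒ x0

x3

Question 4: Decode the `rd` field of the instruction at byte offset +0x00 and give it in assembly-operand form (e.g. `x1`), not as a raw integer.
x3

off 0x00: read 67 00 as big → 0x6700
  opcode bits[15:10]=0x19: inc/R
  [9:8] rd=3 = x3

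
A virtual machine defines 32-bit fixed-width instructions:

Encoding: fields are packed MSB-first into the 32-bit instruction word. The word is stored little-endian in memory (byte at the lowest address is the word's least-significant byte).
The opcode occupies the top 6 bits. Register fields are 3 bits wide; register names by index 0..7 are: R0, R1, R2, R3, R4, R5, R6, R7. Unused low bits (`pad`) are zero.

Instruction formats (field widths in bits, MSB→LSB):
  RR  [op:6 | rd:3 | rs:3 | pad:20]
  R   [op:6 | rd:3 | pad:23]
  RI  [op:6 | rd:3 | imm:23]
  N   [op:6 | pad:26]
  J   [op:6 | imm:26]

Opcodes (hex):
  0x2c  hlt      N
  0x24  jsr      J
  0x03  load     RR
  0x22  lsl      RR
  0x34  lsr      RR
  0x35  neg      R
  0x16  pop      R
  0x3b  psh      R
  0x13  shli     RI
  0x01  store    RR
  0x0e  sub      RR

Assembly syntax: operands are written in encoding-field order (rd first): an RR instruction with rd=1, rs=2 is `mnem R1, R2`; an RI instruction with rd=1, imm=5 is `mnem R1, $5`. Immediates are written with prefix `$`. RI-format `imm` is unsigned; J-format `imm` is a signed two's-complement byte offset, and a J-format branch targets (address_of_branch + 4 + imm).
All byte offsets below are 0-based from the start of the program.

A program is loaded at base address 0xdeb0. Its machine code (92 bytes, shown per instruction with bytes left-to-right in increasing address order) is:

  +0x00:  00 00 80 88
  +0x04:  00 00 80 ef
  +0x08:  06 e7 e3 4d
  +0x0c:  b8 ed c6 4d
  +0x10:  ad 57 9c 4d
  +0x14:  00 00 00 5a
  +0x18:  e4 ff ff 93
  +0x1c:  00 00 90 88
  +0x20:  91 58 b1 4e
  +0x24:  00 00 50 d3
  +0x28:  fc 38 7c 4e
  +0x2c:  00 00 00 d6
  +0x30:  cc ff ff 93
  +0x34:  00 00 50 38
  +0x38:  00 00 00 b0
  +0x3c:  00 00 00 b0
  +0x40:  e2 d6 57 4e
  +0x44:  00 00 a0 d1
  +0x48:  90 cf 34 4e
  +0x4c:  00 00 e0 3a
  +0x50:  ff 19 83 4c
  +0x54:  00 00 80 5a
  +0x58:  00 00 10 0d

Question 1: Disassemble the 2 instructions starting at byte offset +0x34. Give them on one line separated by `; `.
off 0x34: read 00 00 50 38 as little → 0x38500000
  top 6b → 0xe → sub [RR]
  rd@[25:23]=0x0 ⇒ R0
  rs@[22:20]=0x5 ⇒ R5
off 0x38: read 00 00 00 b0 as little → 0xb0000000
  top 6b → 0x2c → hlt [N]

sub R0, R5; hlt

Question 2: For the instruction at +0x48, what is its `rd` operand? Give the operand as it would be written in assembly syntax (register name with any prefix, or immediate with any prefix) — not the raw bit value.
R4

off 0x48: read 90 cf 34 4e as little → 0x4e34cf90
  op=0x4e34cf90>>26=0x13 ⇒ shli (RI)
  [25:23] rd=4 = R4
  [22:0] imm=3461008 = $3461008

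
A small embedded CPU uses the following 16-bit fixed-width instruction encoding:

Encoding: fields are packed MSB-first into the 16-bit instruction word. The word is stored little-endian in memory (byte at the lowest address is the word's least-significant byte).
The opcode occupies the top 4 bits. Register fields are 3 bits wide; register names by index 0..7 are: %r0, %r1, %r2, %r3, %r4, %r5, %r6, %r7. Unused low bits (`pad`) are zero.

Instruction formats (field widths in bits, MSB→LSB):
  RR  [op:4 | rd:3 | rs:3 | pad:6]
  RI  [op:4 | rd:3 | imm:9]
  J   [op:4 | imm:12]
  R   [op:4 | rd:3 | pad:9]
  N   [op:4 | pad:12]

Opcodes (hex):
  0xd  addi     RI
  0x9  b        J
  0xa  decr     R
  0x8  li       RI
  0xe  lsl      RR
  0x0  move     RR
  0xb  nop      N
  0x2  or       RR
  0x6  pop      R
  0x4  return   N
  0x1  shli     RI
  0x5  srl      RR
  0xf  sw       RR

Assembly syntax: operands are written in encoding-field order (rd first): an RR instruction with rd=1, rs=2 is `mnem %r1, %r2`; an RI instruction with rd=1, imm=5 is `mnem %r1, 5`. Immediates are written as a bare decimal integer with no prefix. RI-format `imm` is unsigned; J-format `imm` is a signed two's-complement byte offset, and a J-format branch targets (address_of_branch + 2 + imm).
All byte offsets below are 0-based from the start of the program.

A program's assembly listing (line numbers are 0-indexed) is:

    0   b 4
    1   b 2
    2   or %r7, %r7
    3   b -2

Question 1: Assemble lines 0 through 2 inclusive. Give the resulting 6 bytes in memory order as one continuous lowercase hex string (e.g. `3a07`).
0. b fields op=0x9:4|imm=4:12 → word 9004h → 04 90
1. b fields op=0x9:4|imm=2:12 → word 9002h → 02 90
2. or fields op=0x2:4|rd=7:3|rs=7:3|pad=0:6 → word 2fc0h → c0 2f

04900290c02f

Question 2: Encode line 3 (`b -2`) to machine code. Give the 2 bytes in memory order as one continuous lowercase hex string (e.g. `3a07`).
fe9f

L3: b op=0x9:4|imm=-2:12 ⇒ 0x9ffe ⇒ little fe 9f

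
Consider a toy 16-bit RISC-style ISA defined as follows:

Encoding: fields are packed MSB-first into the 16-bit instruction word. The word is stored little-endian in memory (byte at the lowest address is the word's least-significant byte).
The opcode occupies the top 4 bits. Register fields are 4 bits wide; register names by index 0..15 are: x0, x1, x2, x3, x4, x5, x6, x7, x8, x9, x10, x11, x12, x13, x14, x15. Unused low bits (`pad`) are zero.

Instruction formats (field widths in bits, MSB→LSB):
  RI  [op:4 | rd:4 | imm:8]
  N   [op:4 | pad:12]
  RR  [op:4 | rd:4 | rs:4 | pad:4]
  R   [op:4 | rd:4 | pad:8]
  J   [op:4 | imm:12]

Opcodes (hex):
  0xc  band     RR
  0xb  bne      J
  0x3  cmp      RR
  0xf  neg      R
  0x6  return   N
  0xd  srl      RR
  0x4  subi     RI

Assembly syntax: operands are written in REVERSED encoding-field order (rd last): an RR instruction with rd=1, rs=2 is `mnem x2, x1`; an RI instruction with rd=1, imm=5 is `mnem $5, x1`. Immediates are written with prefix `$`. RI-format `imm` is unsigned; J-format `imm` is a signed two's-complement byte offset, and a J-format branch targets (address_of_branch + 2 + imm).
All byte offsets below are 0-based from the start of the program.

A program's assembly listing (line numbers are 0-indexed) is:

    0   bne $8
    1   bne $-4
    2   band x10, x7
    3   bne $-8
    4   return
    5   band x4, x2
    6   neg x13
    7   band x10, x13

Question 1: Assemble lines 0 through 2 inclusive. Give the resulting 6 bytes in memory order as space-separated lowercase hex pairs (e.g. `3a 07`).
08 b0 fc bf a0 c7

line 0 (bne): pack op=0xb:4|imm=8:12 = 0xb008; little→ 08 b0
line 1 (bne): pack op=0xb:4|imm=-4:12 = 0xbffc; little→ fc bf
line 2 (band): pack op=0xc:4|rd=7:4|rs=10:4|pad=0:4 = 0xc7a0; little→ a0 c7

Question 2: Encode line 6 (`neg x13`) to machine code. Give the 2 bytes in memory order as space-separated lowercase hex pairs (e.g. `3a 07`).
6. neg fields op=0xf:4|rd=13:4|pad=0:8 → word fd00h → 00 fd

00 fd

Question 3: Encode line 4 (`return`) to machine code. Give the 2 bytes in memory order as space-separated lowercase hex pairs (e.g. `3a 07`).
00 60

line 4 (return): pack op=0x6:4|pad=0:12 = 0x6000; little→ 00 60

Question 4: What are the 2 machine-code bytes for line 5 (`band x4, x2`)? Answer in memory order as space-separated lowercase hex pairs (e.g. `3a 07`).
5. band fields op=0xc:4|rd=2:4|rs=4:4|pad=0:4 → word c240h → 40 c2

40 c2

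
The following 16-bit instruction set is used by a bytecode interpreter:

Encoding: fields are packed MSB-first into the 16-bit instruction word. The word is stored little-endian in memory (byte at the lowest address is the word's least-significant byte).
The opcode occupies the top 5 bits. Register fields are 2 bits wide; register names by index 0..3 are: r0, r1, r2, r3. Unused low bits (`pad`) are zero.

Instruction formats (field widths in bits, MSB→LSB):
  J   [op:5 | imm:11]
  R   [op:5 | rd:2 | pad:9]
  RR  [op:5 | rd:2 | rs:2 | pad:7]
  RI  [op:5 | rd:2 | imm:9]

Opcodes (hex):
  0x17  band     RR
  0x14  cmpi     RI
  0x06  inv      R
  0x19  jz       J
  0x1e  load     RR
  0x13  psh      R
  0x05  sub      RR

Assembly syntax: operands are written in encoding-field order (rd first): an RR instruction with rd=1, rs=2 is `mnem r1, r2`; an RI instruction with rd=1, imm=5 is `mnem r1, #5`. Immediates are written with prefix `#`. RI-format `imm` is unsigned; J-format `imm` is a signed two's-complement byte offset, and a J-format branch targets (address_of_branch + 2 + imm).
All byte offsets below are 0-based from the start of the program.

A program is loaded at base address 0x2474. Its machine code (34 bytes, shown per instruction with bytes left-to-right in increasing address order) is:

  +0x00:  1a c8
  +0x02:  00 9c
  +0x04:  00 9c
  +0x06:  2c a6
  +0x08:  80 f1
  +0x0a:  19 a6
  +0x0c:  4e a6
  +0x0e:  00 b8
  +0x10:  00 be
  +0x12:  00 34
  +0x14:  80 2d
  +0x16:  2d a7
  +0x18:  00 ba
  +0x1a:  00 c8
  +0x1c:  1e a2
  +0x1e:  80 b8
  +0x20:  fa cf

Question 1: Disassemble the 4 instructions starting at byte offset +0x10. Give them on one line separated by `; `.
band r3, r0; inv r2; sub r2, r3; cmpi r3, #301

[10] 00 be → 0xbe00
  opcode bits[15:11]=0x17: band/RR
  [10:9] rd=3 = r3
  [8:7] rs=0 = r0
[12] 00 34 → 0x3400
  opcode bits[15:11]=0x6: inv/R
  [10:9] rd=2 = r2
[14] 80 2d → 0x2d80
  opcode bits[15:11]=0x5: sub/RR
  [10:9] rd=2 = r2
  [8:7] rs=3 = r3
[16] 2d a7 → 0xa72d
  opcode bits[15:11]=0x14: cmpi/RI
  [10:9] rd=3 = r3
  [8:0] imm=301 = #301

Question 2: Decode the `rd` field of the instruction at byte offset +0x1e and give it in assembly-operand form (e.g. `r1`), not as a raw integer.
@+1e  little-endian(80 b8) = 0xb880
  top 5b → 0x17 → band [RR]
  rd@[10:9]=0x0 ⇒ r0
  rs@[8:7]=0x1 ⇒ r1

r0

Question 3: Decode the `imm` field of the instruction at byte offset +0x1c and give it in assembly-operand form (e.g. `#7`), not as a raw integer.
#30

off 0x1c: read 1e a2 as little → 0xa21e
  op=0xa21e>>11=0x14 ⇒ cmpi (RI)
  rd: (w>>9)&0x3=0x1 → r1
  imm: (w>>0)&0x1ff=0x1e → #30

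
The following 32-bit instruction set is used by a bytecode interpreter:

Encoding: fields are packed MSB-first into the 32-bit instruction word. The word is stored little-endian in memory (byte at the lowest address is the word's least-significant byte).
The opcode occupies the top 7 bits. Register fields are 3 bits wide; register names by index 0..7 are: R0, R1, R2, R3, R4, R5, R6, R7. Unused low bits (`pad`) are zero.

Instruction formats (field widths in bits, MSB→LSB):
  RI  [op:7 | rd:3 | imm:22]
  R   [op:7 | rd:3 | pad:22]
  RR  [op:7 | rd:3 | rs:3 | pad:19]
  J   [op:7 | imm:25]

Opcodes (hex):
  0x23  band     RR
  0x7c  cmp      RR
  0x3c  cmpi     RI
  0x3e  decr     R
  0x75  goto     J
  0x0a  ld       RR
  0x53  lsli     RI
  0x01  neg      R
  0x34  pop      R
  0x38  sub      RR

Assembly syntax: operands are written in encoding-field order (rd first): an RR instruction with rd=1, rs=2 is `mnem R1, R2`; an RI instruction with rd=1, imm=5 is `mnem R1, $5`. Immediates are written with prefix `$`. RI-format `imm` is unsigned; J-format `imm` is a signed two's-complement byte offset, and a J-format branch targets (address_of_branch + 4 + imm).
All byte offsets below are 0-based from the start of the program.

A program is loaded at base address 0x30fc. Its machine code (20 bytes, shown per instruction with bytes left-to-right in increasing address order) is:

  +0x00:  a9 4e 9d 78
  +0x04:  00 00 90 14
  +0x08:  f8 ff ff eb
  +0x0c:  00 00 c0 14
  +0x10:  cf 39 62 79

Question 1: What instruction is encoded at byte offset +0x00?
cmpi R2, $1920681

+0x00: a9 4e 9d 78 ⇒ word 0x789d4ea9 (little)
  opcode bits[31:25]=0x3c: cmpi/RI
  rd: (w>>22)&0x7=0x2 → R2
  imm: (w>>0)&0x3fffff=0x1d4ea9 → $1920681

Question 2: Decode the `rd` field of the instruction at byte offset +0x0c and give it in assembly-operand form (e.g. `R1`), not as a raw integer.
off 0x0c: read 00 00 c0 14 as little → 0x14c00000
  top 7b → 0xa → ld [RR]
  [24:22] rd=3 = R3
  [21:19] rs=0 = R0

R3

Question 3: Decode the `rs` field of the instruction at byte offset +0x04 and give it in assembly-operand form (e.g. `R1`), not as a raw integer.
R2

@+04  little-endian(00 00 90 14) = 0x14900000
  top 7b → 0xa → ld [RR]
  rd@[24:22]=0x2 ⇒ R2
  rs@[21:19]=0x2 ⇒ R2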